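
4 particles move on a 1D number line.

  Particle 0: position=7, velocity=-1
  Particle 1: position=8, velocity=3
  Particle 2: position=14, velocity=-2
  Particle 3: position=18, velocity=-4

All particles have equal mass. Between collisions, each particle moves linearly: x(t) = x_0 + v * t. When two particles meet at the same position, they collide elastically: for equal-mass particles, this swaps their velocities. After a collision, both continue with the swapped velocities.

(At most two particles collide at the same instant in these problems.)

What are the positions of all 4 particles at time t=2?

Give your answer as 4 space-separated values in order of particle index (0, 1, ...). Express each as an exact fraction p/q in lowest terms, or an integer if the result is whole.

Answer: 5 10 10 14

Derivation:
Collision at t=6/5: particles 1 and 2 swap velocities; positions: p0=29/5 p1=58/5 p2=58/5 p3=66/5; velocities now: v0=-1 v1=-2 v2=3 v3=-4
Collision at t=10/7: particles 2 and 3 swap velocities; positions: p0=39/7 p1=78/7 p2=86/7 p3=86/7; velocities now: v0=-1 v1=-2 v2=-4 v3=3
Collision at t=2: particles 1 and 2 swap velocities; positions: p0=5 p1=10 p2=10 p3=14; velocities now: v0=-1 v1=-4 v2=-2 v3=3
Advance to t=2 (no further collisions before then); velocities: v0=-1 v1=-4 v2=-2 v3=3; positions = 5 10 10 14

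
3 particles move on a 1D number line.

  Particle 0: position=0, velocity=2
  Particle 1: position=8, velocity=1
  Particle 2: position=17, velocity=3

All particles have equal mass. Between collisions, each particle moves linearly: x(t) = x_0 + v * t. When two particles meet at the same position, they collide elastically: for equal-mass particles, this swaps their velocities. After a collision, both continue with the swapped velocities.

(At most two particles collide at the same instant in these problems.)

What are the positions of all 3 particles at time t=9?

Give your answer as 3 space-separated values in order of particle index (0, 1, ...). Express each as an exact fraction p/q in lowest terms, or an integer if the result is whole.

Collision at t=8: particles 0 and 1 swap velocities; positions: p0=16 p1=16 p2=41; velocities now: v0=1 v1=2 v2=3
Advance to t=9 (no further collisions before then); velocities: v0=1 v1=2 v2=3; positions = 17 18 44

Answer: 17 18 44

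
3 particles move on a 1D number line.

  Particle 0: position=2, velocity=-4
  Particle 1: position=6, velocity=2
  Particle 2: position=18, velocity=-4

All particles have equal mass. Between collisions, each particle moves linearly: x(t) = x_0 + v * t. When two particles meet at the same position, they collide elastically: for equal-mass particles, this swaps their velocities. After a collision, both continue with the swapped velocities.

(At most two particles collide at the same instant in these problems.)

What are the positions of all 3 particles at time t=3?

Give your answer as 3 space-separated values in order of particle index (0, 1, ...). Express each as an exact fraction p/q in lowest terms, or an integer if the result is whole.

Answer: -10 6 12

Derivation:
Collision at t=2: particles 1 and 2 swap velocities; positions: p0=-6 p1=10 p2=10; velocities now: v0=-4 v1=-4 v2=2
Advance to t=3 (no further collisions before then); velocities: v0=-4 v1=-4 v2=2; positions = -10 6 12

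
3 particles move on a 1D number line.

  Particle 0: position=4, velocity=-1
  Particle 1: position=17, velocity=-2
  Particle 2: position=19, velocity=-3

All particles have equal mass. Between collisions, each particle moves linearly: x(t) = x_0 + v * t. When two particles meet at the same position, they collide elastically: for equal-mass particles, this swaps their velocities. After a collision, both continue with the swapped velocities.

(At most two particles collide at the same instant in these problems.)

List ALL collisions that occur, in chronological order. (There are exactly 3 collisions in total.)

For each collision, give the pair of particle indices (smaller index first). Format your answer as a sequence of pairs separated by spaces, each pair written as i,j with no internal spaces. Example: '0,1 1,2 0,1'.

Collision at t=2: particles 1 and 2 swap velocities; positions: p0=2 p1=13 p2=13; velocities now: v0=-1 v1=-3 v2=-2
Collision at t=15/2: particles 0 and 1 swap velocities; positions: p0=-7/2 p1=-7/2 p2=2; velocities now: v0=-3 v1=-1 v2=-2
Collision at t=13: particles 1 and 2 swap velocities; positions: p0=-20 p1=-9 p2=-9; velocities now: v0=-3 v1=-2 v2=-1

Answer: 1,2 0,1 1,2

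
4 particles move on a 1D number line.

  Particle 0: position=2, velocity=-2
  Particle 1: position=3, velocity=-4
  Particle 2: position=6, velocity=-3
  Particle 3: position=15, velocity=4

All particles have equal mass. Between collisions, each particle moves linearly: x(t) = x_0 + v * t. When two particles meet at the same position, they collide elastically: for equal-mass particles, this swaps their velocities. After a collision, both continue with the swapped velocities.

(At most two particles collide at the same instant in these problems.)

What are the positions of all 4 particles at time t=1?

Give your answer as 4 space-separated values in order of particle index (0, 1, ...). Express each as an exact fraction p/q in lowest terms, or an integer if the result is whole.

Answer: -1 0 3 19

Derivation:
Collision at t=1/2: particles 0 and 1 swap velocities; positions: p0=1 p1=1 p2=9/2 p3=17; velocities now: v0=-4 v1=-2 v2=-3 v3=4
Advance to t=1 (no further collisions before then); velocities: v0=-4 v1=-2 v2=-3 v3=4; positions = -1 0 3 19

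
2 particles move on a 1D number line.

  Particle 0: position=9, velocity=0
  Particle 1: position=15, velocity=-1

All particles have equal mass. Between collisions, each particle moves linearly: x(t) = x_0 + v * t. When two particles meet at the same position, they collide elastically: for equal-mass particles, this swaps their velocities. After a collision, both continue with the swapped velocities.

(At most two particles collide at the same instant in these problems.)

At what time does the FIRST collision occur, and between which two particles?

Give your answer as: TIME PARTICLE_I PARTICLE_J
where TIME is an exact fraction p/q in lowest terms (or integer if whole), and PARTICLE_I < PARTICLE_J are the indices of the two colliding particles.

Pair (0,1): pos 9,15 vel 0,-1 -> gap=6, closing at 1/unit, collide at t=6
Earliest collision: t=6 between 0 and 1

Answer: 6 0 1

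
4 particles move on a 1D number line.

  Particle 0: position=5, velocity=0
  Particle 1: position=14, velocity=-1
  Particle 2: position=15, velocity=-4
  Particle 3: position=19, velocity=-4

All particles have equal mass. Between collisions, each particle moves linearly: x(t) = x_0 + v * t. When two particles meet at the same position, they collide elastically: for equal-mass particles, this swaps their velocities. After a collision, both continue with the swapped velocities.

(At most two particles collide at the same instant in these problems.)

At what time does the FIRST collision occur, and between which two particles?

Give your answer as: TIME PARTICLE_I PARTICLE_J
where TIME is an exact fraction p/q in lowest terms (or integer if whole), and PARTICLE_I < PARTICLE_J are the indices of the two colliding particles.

Pair (0,1): pos 5,14 vel 0,-1 -> gap=9, closing at 1/unit, collide at t=9
Pair (1,2): pos 14,15 vel -1,-4 -> gap=1, closing at 3/unit, collide at t=1/3
Pair (2,3): pos 15,19 vel -4,-4 -> not approaching (rel speed 0 <= 0)
Earliest collision: t=1/3 between 1 and 2

Answer: 1/3 1 2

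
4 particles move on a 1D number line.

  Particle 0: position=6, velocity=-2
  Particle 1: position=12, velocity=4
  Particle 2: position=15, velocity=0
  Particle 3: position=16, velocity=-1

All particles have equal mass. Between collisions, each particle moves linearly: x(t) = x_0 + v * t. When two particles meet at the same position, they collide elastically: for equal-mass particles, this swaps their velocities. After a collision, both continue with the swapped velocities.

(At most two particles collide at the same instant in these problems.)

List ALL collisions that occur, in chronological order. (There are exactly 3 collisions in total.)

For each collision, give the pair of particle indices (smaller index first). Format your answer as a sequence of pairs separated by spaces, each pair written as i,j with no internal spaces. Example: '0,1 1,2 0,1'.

Answer: 1,2 2,3 1,2

Derivation:
Collision at t=3/4: particles 1 and 2 swap velocities; positions: p0=9/2 p1=15 p2=15 p3=61/4; velocities now: v0=-2 v1=0 v2=4 v3=-1
Collision at t=4/5: particles 2 and 3 swap velocities; positions: p0=22/5 p1=15 p2=76/5 p3=76/5; velocities now: v0=-2 v1=0 v2=-1 v3=4
Collision at t=1: particles 1 and 2 swap velocities; positions: p0=4 p1=15 p2=15 p3=16; velocities now: v0=-2 v1=-1 v2=0 v3=4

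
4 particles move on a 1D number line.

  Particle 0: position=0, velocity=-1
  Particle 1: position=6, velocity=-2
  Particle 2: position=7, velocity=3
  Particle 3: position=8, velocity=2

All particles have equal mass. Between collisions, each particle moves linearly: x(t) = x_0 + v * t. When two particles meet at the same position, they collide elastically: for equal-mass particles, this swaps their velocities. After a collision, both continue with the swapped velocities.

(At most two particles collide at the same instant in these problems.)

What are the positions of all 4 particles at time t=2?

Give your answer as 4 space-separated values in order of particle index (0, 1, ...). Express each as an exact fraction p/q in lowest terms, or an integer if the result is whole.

Answer: -2 2 12 13

Derivation:
Collision at t=1: particles 2 and 3 swap velocities; positions: p0=-1 p1=4 p2=10 p3=10; velocities now: v0=-1 v1=-2 v2=2 v3=3
Advance to t=2 (no further collisions before then); velocities: v0=-1 v1=-2 v2=2 v3=3; positions = -2 2 12 13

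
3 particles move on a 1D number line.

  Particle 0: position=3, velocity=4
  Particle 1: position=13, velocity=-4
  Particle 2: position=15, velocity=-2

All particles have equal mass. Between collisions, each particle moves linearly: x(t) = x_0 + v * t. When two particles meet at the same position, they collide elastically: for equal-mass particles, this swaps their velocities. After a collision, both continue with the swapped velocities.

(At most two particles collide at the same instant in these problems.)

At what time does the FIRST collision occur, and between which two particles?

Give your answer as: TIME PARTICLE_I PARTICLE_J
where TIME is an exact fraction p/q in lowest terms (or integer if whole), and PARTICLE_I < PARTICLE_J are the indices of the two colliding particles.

Pair (0,1): pos 3,13 vel 4,-4 -> gap=10, closing at 8/unit, collide at t=5/4
Pair (1,2): pos 13,15 vel -4,-2 -> not approaching (rel speed -2 <= 0)
Earliest collision: t=5/4 between 0 and 1

Answer: 5/4 0 1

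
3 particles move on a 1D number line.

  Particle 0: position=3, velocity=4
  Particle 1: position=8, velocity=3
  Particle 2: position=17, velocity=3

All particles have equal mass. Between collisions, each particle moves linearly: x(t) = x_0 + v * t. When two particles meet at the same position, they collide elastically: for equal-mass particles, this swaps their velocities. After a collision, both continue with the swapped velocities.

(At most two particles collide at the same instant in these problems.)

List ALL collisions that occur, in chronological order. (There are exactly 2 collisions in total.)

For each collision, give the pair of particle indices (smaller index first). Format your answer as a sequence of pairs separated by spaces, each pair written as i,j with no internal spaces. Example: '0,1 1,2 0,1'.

Collision at t=5: particles 0 and 1 swap velocities; positions: p0=23 p1=23 p2=32; velocities now: v0=3 v1=4 v2=3
Collision at t=14: particles 1 and 2 swap velocities; positions: p0=50 p1=59 p2=59; velocities now: v0=3 v1=3 v2=4

Answer: 0,1 1,2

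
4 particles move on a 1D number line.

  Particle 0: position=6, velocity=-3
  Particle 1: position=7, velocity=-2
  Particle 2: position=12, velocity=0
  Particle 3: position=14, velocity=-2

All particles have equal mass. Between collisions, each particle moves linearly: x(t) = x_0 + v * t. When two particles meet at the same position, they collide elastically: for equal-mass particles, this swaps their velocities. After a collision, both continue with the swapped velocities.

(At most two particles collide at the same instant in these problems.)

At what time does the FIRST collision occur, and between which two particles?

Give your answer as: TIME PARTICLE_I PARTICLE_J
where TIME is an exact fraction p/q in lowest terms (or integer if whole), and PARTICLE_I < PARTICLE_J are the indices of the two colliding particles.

Answer: 1 2 3

Derivation:
Pair (0,1): pos 6,7 vel -3,-2 -> not approaching (rel speed -1 <= 0)
Pair (1,2): pos 7,12 vel -2,0 -> not approaching (rel speed -2 <= 0)
Pair (2,3): pos 12,14 vel 0,-2 -> gap=2, closing at 2/unit, collide at t=1
Earliest collision: t=1 between 2 and 3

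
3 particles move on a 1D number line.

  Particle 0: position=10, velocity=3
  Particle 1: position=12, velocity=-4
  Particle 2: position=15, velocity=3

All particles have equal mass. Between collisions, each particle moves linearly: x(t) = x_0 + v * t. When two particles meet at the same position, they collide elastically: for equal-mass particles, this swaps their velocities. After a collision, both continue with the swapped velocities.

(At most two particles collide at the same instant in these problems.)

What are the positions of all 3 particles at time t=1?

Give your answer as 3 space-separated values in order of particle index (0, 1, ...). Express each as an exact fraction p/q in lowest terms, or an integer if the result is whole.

Answer: 8 13 18

Derivation:
Collision at t=2/7: particles 0 and 1 swap velocities; positions: p0=76/7 p1=76/7 p2=111/7; velocities now: v0=-4 v1=3 v2=3
Advance to t=1 (no further collisions before then); velocities: v0=-4 v1=3 v2=3; positions = 8 13 18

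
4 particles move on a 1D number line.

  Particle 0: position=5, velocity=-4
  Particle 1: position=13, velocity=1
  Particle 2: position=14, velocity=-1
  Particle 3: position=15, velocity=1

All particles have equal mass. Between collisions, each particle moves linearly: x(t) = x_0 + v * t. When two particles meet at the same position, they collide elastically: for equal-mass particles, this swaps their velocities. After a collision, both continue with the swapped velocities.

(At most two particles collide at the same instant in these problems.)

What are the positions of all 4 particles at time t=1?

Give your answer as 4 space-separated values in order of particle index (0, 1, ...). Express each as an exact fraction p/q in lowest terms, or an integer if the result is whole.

Answer: 1 13 14 16

Derivation:
Collision at t=1/2: particles 1 and 2 swap velocities; positions: p0=3 p1=27/2 p2=27/2 p3=31/2; velocities now: v0=-4 v1=-1 v2=1 v3=1
Advance to t=1 (no further collisions before then); velocities: v0=-4 v1=-1 v2=1 v3=1; positions = 1 13 14 16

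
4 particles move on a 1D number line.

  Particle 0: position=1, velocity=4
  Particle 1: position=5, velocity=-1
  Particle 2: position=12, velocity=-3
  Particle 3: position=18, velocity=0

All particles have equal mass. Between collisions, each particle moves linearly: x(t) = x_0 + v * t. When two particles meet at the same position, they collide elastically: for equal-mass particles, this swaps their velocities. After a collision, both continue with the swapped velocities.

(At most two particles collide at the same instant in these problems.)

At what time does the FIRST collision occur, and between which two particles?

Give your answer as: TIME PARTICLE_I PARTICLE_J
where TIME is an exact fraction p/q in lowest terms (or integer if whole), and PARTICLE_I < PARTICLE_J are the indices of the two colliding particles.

Answer: 4/5 0 1

Derivation:
Pair (0,1): pos 1,5 vel 4,-1 -> gap=4, closing at 5/unit, collide at t=4/5
Pair (1,2): pos 5,12 vel -1,-3 -> gap=7, closing at 2/unit, collide at t=7/2
Pair (2,3): pos 12,18 vel -3,0 -> not approaching (rel speed -3 <= 0)
Earliest collision: t=4/5 between 0 and 1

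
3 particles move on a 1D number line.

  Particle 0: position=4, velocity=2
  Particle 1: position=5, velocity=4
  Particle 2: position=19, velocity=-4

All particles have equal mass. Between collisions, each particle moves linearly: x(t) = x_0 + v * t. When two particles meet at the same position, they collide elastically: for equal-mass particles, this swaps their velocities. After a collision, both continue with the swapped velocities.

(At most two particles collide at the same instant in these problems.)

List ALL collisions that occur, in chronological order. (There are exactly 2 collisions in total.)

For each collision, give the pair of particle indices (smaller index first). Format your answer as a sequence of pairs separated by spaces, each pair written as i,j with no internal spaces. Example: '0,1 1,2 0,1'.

Answer: 1,2 0,1

Derivation:
Collision at t=7/4: particles 1 and 2 swap velocities; positions: p0=15/2 p1=12 p2=12; velocities now: v0=2 v1=-4 v2=4
Collision at t=5/2: particles 0 and 1 swap velocities; positions: p0=9 p1=9 p2=15; velocities now: v0=-4 v1=2 v2=4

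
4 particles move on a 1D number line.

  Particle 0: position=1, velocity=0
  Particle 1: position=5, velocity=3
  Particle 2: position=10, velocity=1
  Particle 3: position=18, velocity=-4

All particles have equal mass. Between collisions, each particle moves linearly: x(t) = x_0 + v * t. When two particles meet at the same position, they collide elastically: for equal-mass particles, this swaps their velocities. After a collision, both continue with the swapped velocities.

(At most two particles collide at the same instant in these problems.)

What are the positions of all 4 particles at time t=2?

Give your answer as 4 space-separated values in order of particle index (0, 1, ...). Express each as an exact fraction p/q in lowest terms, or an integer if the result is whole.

Answer: 1 10 11 12

Derivation:
Collision at t=8/5: particles 2 and 3 swap velocities; positions: p0=1 p1=49/5 p2=58/5 p3=58/5; velocities now: v0=0 v1=3 v2=-4 v3=1
Collision at t=13/7: particles 1 and 2 swap velocities; positions: p0=1 p1=74/7 p2=74/7 p3=83/7; velocities now: v0=0 v1=-4 v2=3 v3=1
Advance to t=2 (no further collisions before then); velocities: v0=0 v1=-4 v2=3 v3=1; positions = 1 10 11 12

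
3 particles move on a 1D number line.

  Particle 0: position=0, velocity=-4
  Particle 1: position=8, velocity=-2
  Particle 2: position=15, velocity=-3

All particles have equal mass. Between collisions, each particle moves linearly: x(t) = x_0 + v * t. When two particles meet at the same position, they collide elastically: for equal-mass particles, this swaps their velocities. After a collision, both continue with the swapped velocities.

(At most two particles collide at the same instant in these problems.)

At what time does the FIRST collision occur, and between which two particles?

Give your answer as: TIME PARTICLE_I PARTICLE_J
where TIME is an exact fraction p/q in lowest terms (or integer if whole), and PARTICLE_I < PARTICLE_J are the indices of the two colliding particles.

Answer: 7 1 2

Derivation:
Pair (0,1): pos 0,8 vel -4,-2 -> not approaching (rel speed -2 <= 0)
Pair (1,2): pos 8,15 vel -2,-3 -> gap=7, closing at 1/unit, collide at t=7
Earliest collision: t=7 between 1 and 2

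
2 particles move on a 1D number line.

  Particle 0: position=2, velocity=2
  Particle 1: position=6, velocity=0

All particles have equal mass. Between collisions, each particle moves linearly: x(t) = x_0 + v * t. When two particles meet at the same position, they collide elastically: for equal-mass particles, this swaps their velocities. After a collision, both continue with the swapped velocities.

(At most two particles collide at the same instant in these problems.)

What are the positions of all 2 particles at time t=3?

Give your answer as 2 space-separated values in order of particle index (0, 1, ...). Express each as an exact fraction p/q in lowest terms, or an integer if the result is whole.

Collision at t=2: particles 0 and 1 swap velocities; positions: p0=6 p1=6; velocities now: v0=0 v1=2
Advance to t=3 (no further collisions before then); velocities: v0=0 v1=2; positions = 6 8

Answer: 6 8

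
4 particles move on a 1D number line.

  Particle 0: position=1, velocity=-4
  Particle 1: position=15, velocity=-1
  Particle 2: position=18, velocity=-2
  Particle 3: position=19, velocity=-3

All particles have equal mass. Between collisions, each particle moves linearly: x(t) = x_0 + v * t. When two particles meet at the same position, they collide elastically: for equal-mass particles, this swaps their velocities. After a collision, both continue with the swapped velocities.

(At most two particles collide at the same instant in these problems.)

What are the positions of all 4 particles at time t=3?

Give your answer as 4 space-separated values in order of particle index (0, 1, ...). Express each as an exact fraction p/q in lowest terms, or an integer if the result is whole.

Answer: -11 10 12 12

Derivation:
Collision at t=1: particles 2 and 3 swap velocities; positions: p0=-3 p1=14 p2=16 p3=16; velocities now: v0=-4 v1=-1 v2=-3 v3=-2
Collision at t=2: particles 1 and 2 swap velocities; positions: p0=-7 p1=13 p2=13 p3=14; velocities now: v0=-4 v1=-3 v2=-1 v3=-2
Collision at t=3: particles 2 and 3 swap velocities; positions: p0=-11 p1=10 p2=12 p3=12; velocities now: v0=-4 v1=-3 v2=-2 v3=-1
Advance to t=3 (no further collisions before then); velocities: v0=-4 v1=-3 v2=-2 v3=-1; positions = -11 10 12 12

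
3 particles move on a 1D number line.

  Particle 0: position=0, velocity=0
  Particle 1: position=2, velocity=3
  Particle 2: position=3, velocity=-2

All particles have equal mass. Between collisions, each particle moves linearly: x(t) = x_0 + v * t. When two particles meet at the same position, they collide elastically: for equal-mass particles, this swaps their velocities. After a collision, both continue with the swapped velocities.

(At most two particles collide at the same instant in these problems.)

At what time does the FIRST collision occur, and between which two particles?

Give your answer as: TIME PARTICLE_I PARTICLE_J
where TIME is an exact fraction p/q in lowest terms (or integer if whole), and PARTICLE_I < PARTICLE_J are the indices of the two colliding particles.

Answer: 1/5 1 2

Derivation:
Pair (0,1): pos 0,2 vel 0,3 -> not approaching (rel speed -3 <= 0)
Pair (1,2): pos 2,3 vel 3,-2 -> gap=1, closing at 5/unit, collide at t=1/5
Earliest collision: t=1/5 between 1 and 2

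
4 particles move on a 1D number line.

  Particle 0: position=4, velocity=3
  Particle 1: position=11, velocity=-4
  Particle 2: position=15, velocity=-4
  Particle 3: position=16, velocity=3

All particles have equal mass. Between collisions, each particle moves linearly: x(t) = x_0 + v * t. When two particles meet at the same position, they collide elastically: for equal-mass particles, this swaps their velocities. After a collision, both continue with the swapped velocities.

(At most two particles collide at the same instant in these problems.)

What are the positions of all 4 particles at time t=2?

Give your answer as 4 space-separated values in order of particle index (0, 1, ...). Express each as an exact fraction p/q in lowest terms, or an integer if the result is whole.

Collision at t=1: particles 0 and 1 swap velocities; positions: p0=7 p1=7 p2=11 p3=19; velocities now: v0=-4 v1=3 v2=-4 v3=3
Collision at t=11/7: particles 1 and 2 swap velocities; positions: p0=33/7 p1=61/7 p2=61/7 p3=145/7; velocities now: v0=-4 v1=-4 v2=3 v3=3
Advance to t=2 (no further collisions before then); velocities: v0=-4 v1=-4 v2=3 v3=3; positions = 3 7 10 22

Answer: 3 7 10 22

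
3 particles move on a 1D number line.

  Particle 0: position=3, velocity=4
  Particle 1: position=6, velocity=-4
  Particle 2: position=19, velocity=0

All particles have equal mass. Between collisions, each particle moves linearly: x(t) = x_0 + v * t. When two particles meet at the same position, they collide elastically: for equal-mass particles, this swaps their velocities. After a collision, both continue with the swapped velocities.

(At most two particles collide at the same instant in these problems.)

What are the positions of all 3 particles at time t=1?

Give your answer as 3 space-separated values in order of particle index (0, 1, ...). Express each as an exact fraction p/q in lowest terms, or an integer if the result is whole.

Collision at t=3/8: particles 0 and 1 swap velocities; positions: p0=9/2 p1=9/2 p2=19; velocities now: v0=-4 v1=4 v2=0
Advance to t=1 (no further collisions before then); velocities: v0=-4 v1=4 v2=0; positions = 2 7 19

Answer: 2 7 19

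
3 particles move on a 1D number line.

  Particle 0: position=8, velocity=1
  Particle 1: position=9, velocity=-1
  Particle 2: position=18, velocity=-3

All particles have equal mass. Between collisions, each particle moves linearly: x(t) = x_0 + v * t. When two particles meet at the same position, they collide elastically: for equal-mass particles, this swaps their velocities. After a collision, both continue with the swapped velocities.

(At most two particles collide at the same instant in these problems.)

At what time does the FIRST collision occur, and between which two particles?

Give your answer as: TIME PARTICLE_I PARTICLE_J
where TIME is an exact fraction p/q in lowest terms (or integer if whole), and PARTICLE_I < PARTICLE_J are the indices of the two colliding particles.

Answer: 1/2 0 1

Derivation:
Pair (0,1): pos 8,9 vel 1,-1 -> gap=1, closing at 2/unit, collide at t=1/2
Pair (1,2): pos 9,18 vel -1,-3 -> gap=9, closing at 2/unit, collide at t=9/2
Earliest collision: t=1/2 between 0 and 1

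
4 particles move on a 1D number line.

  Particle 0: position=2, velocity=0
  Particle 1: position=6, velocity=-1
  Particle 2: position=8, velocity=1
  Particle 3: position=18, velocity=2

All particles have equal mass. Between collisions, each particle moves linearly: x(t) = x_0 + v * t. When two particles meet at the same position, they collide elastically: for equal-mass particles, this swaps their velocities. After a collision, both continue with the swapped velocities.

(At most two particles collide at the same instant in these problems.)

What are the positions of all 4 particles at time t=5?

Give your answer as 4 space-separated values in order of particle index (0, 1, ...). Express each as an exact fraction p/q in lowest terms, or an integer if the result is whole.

Answer: 1 2 13 28

Derivation:
Collision at t=4: particles 0 and 1 swap velocities; positions: p0=2 p1=2 p2=12 p3=26; velocities now: v0=-1 v1=0 v2=1 v3=2
Advance to t=5 (no further collisions before then); velocities: v0=-1 v1=0 v2=1 v3=2; positions = 1 2 13 28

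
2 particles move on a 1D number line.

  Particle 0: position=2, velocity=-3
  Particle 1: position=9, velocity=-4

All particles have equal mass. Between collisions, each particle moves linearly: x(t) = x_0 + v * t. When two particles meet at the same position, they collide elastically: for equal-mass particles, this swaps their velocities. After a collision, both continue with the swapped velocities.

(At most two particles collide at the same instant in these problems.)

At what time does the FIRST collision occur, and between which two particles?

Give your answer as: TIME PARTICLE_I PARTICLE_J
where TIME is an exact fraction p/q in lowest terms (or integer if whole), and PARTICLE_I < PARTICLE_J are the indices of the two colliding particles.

Pair (0,1): pos 2,9 vel -3,-4 -> gap=7, closing at 1/unit, collide at t=7
Earliest collision: t=7 between 0 and 1

Answer: 7 0 1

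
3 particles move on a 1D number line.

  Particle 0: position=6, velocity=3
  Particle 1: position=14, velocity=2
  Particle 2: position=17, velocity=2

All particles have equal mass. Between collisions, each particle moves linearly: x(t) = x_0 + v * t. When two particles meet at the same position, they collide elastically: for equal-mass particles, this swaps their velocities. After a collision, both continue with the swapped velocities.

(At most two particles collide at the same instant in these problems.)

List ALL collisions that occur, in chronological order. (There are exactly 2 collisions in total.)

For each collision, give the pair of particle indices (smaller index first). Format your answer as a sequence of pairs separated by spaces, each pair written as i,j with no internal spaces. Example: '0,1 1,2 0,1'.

Collision at t=8: particles 0 and 1 swap velocities; positions: p0=30 p1=30 p2=33; velocities now: v0=2 v1=3 v2=2
Collision at t=11: particles 1 and 2 swap velocities; positions: p0=36 p1=39 p2=39; velocities now: v0=2 v1=2 v2=3

Answer: 0,1 1,2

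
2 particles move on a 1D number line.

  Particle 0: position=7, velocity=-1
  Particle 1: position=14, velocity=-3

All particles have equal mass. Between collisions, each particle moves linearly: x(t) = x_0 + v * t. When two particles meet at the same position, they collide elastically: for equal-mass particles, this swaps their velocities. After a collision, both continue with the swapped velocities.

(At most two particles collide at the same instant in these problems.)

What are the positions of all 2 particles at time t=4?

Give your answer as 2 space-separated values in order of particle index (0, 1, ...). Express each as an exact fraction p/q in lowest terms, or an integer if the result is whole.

Answer: 2 3

Derivation:
Collision at t=7/2: particles 0 and 1 swap velocities; positions: p0=7/2 p1=7/2; velocities now: v0=-3 v1=-1
Advance to t=4 (no further collisions before then); velocities: v0=-3 v1=-1; positions = 2 3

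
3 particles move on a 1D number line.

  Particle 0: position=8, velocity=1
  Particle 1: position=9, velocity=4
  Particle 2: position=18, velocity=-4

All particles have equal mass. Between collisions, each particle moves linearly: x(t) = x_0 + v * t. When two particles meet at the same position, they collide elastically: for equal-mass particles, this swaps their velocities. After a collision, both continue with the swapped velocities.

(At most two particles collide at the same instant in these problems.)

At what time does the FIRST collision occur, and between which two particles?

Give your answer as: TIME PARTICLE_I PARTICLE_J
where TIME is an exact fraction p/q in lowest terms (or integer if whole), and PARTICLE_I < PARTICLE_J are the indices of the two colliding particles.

Pair (0,1): pos 8,9 vel 1,4 -> not approaching (rel speed -3 <= 0)
Pair (1,2): pos 9,18 vel 4,-4 -> gap=9, closing at 8/unit, collide at t=9/8
Earliest collision: t=9/8 between 1 and 2

Answer: 9/8 1 2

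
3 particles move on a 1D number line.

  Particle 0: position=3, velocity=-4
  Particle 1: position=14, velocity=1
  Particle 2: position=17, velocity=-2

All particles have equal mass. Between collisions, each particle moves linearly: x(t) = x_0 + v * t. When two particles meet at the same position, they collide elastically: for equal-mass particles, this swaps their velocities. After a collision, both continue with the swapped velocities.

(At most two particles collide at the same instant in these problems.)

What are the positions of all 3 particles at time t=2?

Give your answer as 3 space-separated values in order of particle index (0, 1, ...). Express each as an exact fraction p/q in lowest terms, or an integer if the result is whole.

Answer: -5 13 16

Derivation:
Collision at t=1: particles 1 and 2 swap velocities; positions: p0=-1 p1=15 p2=15; velocities now: v0=-4 v1=-2 v2=1
Advance to t=2 (no further collisions before then); velocities: v0=-4 v1=-2 v2=1; positions = -5 13 16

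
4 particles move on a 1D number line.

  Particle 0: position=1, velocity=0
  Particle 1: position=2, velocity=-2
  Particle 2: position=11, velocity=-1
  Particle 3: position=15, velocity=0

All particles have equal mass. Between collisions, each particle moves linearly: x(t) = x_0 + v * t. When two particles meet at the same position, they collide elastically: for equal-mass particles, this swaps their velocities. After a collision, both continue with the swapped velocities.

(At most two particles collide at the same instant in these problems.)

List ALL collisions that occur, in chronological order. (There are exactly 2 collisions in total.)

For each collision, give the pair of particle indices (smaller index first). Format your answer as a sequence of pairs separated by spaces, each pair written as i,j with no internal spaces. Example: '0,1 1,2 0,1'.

Answer: 0,1 1,2

Derivation:
Collision at t=1/2: particles 0 and 1 swap velocities; positions: p0=1 p1=1 p2=21/2 p3=15; velocities now: v0=-2 v1=0 v2=-1 v3=0
Collision at t=10: particles 1 and 2 swap velocities; positions: p0=-18 p1=1 p2=1 p3=15; velocities now: v0=-2 v1=-1 v2=0 v3=0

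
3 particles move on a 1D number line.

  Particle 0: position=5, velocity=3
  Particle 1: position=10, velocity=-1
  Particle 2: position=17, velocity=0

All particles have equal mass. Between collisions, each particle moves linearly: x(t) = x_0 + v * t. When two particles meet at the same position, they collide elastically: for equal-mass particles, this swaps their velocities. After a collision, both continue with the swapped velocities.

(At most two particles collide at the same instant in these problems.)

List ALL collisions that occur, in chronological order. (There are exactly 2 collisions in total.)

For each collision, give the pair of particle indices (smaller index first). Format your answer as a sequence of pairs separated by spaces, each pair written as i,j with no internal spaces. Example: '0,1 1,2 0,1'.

Answer: 0,1 1,2

Derivation:
Collision at t=5/4: particles 0 and 1 swap velocities; positions: p0=35/4 p1=35/4 p2=17; velocities now: v0=-1 v1=3 v2=0
Collision at t=4: particles 1 and 2 swap velocities; positions: p0=6 p1=17 p2=17; velocities now: v0=-1 v1=0 v2=3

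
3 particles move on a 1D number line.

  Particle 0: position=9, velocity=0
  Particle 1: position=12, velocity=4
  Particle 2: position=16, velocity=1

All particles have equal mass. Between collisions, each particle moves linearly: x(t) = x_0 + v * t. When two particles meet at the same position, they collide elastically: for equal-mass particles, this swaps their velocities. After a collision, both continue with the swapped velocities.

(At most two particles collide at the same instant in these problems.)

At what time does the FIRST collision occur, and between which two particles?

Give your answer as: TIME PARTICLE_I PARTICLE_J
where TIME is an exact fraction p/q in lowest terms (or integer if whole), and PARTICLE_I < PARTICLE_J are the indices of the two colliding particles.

Pair (0,1): pos 9,12 vel 0,4 -> not approaching (rel speed -4 <= 0)
Pair (1,2): pos 12,16 vel 4,1 -> gap=4, closing at 3/unit, collide at t=4/3
Earliest collision: t=4/3 between 1 and 2

Answer: 4/3 1 2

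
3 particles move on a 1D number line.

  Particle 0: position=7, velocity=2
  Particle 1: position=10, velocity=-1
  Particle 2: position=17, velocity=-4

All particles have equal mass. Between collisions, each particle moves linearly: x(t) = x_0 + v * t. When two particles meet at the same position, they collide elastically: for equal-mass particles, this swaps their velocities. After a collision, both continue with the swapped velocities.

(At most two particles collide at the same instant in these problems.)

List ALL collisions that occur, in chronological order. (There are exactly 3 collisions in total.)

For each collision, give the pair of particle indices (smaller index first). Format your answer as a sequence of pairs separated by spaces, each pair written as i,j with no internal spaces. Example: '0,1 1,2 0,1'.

Collision at t=1: particles 0 and 1 swap velocities; positions: p0=9 p1=9 p2=13; velocities now: v0=-1 v1=2 v2=-4
Collision at t=5/3: particles 1 and 2 swap velocities; positions: p0=25/3 p1=31/3 p2=31/3; velocities now: v0=-1 v1=-4 v2=2
Collision at t=7/3: particles 0 and 1 swap velocities; positions: p0=23/3 p1=23/3 p2=35/3; velocities now: v0=-4 v1=-1 v2=2

Answer: 0,1 1,2 0,1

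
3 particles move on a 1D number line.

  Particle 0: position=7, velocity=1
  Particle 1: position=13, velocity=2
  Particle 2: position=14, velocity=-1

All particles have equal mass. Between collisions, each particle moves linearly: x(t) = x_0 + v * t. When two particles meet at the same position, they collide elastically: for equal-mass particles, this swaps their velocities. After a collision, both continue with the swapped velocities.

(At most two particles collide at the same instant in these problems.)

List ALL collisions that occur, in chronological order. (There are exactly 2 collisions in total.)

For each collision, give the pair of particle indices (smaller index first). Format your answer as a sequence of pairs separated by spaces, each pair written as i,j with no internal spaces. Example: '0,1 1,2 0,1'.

Collision at t=1/3: particles 1 and 2 swap velocities; positions: p0=22/3 p1=41/3 p2=41/3; velocities now: v0=1 v1=-1 v2=2
Collision at t=7/2: particles 0 and 1 swap velocities; positions: p0=21/2 p1=21/2 p2=20; velocities now: v0=-1 v1=1 v2=2

Answer: 1,2 0,1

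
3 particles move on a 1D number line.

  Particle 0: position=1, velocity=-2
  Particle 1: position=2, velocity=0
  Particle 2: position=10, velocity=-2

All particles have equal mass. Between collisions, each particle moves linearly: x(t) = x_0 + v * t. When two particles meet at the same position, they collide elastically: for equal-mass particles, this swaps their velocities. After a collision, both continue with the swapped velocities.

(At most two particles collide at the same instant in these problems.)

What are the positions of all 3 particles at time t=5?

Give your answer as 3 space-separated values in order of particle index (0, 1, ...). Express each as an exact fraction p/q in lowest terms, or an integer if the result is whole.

Answer: -9 0 2

Derivation:
Collision at t=4: particles 1 and 2 swap velocities; positions: p0=-7 p1=2 p2=2; velocities now: v0=-2 v1=-2 v2=0
Advance to t=5 (no further collisions before then); velocities: v0=-2 v1=-2 v2=0; positions = -9 0 2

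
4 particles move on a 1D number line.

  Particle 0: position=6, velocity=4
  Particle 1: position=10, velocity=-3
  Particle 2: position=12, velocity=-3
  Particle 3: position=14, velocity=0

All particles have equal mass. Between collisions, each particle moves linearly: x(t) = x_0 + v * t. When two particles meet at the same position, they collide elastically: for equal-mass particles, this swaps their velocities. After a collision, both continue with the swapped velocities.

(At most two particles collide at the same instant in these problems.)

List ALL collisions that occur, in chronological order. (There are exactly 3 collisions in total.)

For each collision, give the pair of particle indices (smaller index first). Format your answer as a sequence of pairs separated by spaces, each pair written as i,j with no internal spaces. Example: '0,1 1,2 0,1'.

Collision at t=4/7: particles 0 and 1 swap velocities; positions: p0=58/7 p1=58/7 p2=72/7 p3=14; velocities now: v0=-3 v1=4 v2=-3 v3=0
Collision at t=6/7: particles 1 and 2 swap velocities; positions: p0=52/7 p1=66/7 p2=66/7 p3=14; velocities now: v0=-3 v1=-3 v2=4 v3=0
Collision at t=2: particles 2 and 3 swap velocities; positions: p0=4 p1=6 p2=14 p3=14; velocities now: v0=-3 v1=-3 v2=0 v3=4

Answer: 0,1 1,2 2,3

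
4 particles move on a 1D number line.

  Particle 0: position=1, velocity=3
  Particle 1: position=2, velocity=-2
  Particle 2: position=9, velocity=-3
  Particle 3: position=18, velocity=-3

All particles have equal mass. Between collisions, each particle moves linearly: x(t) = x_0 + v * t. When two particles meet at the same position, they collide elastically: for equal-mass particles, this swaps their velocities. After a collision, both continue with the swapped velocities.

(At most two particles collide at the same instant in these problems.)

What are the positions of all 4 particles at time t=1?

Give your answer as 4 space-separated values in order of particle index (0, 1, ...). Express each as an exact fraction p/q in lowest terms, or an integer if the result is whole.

Collision at t=1/5: particles 0 and 1 swap velocities; positions: p0=8/5 p1=8/5 p2=42/5 p3=87/5; velocities now: v0=-2 v1=3 v2=-3 v3=-3
Advance to t=1 (no further collisions before then); velocities: v0=-2 v1=3 v2=-3 v3=-3; positions = 0 4 6 15

Answer: 0 4 6 15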